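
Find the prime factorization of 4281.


4281 / 3 = 1427
1427 / 1427 = 1
4281 = 3 × 1427


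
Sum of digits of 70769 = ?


7 + 0 + 7 + 6 + 9 = 29


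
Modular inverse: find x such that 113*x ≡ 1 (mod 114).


Use the extended Euclidean algorithm on (114, 113); each row r = 114*s + 113*t:
r=114, s=1, t=0
r=113, s=0, t=1
q=1: r=1, s=1, t=-1   [114*(1) + 113*(-1) = 1]
q=113: r=0, s=-113, t=114   [114*(-113) + 113*(114) = 0]
GCD = 1 with t = -1, so 113*(-1) ≡ 1 (mod 114)
Inverse = -1 mod 114 = 113
Check: 113 * 113 = 12769 ≡ 1 (mod 114)

113^(-1) ≡ 113 (mod 114)


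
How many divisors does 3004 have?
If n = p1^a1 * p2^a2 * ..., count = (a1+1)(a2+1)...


3004 = 2^2 × 751^1
d(3004) = (2+1) × (1+1) = 6

6 divisors


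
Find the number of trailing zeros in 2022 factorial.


floor(2022/5) = 404
floor(2022/25) = 80
floor(2022/125) = 16
floor(2022/625) = 3
Total = 503

503 trailing zeros


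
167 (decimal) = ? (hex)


167 (base 10) = 167 (decimal)
167 (decimal) = A7 (base 16)


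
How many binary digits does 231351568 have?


231351568 in base 2 = 1101110010100010010100010000
Number of digits = 28

28 digits (base 2)


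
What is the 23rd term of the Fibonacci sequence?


Sequence: 1, 1, 2, 3, 5, 8, 13, 21, 34, 55, 89, 144, 233, 377, 610, 987, 1597, 2584, 4181, 6765, 10946, 17711, 28657
F(23) = 28657


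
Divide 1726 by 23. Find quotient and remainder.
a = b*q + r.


1726 = 23 * 75 + 1
Check: 1725 + 1 = 1726

q = 75, r = 1


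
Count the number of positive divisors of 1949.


1949 = 1949^1
d(1949) = (1+1) = 2

2 divisors


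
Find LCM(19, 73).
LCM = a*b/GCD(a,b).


GCD(19, 73) = 1
LCM = 19*73/1 = 1387/1 = 1387

LCM = 1387


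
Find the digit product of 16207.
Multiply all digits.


1 × 6 × 2 × 0 × 7 = 0


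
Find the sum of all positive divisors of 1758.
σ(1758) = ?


Divisors of 1758: 1, 2, 3, 6, 293, 586, 879, 1758
Sum = 1 + 2 + 3 + 6 + 293 + 586 + 879 + 1758 = 3528

σ(1758) = 3528


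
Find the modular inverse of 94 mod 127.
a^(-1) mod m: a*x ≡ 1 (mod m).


Use the extended Euclidean algorithm on (127, 94); each row r = 127*s + 94*t:
r=127, s=1, t=0
r=94, s=0, t=1
q=1: r=33, s=1, t=-1   [127*(1) + 94*(-1) = 33]
q=2: r=28, s=-2, t=3   [127*(-2) + 94*(3) = 28]
q=1: r=5, s=3, t=-4   [127*(3) + 94*(-4) = 5]
q=5: r=3, s=-17, t=23   [127*(-17) + 94*(23) = 3]
q=1: r=2, s=20, t=-27   [127*(20) + 94*(-27) = 2]
q=1: r=1, s=-37, t=50   [127*(-37) + 94*(50) = 1]
q=2: r=0, s=94, t=-127   [127*(94) + 94*(-127) = 0]
GCD = 1 with t = 50, so 94*(50) ≡ 1 (mod 127)
Inverse = 50 mod 127 = 50
Check: 94 * 50 = 4700 ≡ 1 (mod 127)

94^(-1) ≡ 50 (mod 127)


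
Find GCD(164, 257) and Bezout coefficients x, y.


Tabular extended Euclidean (each row: r = 164*s + 257*t):
r=164, s=1, t=0
r=257, s=0, t=1
q=0: r=164, s=1, t=0   [164*(1) + 257*(0) = 164]
q=1: r=93, s=-1, t=1   [164*(-1) + 257*(1) = 93]
q=1: r=71, s=2, t=-1   [164*(2) + 257*(-1) = 71]
q=1: r=22, s=-3, t=2   [164*(-3) + 257*(2) = 22]
q=3: r=5, s=11, t=-7   [164*(11) + 257*(-7) = 5]
q=4: r=2, s=-47, t=30   [164*(-47) + 257*(30) = 2]
q=2: r=1, s=105, t=-67   [164*(105) + 257*(-67) = 1]
q=2: r=0, s=-257, t=164   [164*(-257) + 257*(164) = 0]
GCD = 1; from the row with r=1: x=105, y=-67
Check: 164*(105) + 257*(-67) = 17220 - 17219 = 1

GCD = 1, x = 105, y = -67


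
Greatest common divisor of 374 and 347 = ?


374 = 1 * 347 + 27
347 = 12 * 27 + 23
27 = 1 * 23 + 4
23 = 5 * 4 + 3
4 = 1 * 3 + 1
3 = 3 * 1 + 0
GCD = 1


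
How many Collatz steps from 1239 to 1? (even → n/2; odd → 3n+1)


1239 → 3718 → 1859 → 5578 → 2789 → 8368 → 4184 → 2092 → 1046 → 523 → 1570 → 785 → 2356 → 1178 → 589 → 1768 → 884 → 442 → 221 → 664 → 332 → 166 → 83 → 250 → 125 → 376 → 188 → 94 → 47 → 142 → 71 → 214 → 107 → 322 → 161 → 484 → 242 → 121 → 364 → 182 → 91 → 274 → 137 → 412 → 206 → 103 → 310 → 155 → 466 → 233 → 700 → 350 → 175 → 526 → 263 → 790 → 395 → 1186 → 593 → 1780 → 890 → 445 → 1336 → 668 → 334 → 167 → 502 → 251 → 754 → 377 → 1132 → 566 → 283 → 850 → 425 → 1276 → 638 → 319 → 958 → 479 → 1438 → 719 → 2158 → 1079 → 3238 → 1619 → 4858 → 2429 → 7288 → 3644 → 1822 → 911 → 2734 → 1367 → 4102 → 2051 → 6154 → 3077 → 9232 → 4616 → 2308 → 1154 → 577 → 1732 → 866 → 433 → 1300 → 650 → 325 → 976 → 488 → 244 → 122 → 61 → 184 → 92 → 46 → 23 → 70 → 35 → 106 → 53 → 160 → 80 → 40 → 20 → 10 → 5 → 16 → 8 → 4 → 2 → 1
Total steps = 132

132 steps


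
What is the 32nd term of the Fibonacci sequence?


Sequence: 1, 1, 2, 3, 5, 8, 13, 21, 34, 55, 89, 144, 233, 377, 610, 987, 1597, 2584, 4181, 6765, 10946, 17711, 28657, 46368, 75025, 121393, 196418, 317811, 514229, 832040, 1346269, 2178309
F(32) = 2178309


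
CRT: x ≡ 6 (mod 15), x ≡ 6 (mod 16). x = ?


M = 15*16 = 240
M1 = M/15 = 16, M2 = M/16 = 15
M1^(-1) mod 15 = 1, M2^(-1) mod 16 = 15
x = 6*16*1 + 6*15*15 = 1446
1446 mod 240 = 6
Check: 6 mod 15 = 6 ✓, 6 mod 16 = 6 ✓

x ≡ 6 (mod 240)


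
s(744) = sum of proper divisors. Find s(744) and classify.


Proper divisors: 1, 2, 3, 4, 6, 8, 12, 24, 31, 62, 93, 124, 186, 248, 372
Sum = 1 + 2 + 3 + 4 + 6 + 8 + 12 + 24 + 31 + 62 + 93 + 124 + 186 + 248 + 372 = 1176
1176 > 744 → abundant

s(744) = 1176 (abundant)


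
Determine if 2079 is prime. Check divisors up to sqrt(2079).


2079 / 3 = 693 (exact division)
2079 is NOT prime.

No, 2079 is not prime


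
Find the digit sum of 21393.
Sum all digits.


2 + 1 + 3 + 9 + 3 = 18


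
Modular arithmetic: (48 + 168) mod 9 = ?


48 + 168 = 216
216 mod 9 = 0


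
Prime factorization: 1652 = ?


1652 / 2 = 826
826 / 2 = 413
413 / 7 = 59
59 / 59 = 1
1652 = 2^2 × 7 × 59


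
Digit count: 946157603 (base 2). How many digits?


946157603 in base 2 = 111000011001010011100000100011
Number of digits = 30

30 digits (base 2)


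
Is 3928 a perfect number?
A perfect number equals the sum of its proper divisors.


Proper divisors of 3928: 1, 2, 4, 8, 491, 982, 1964
Sum = 1 + 2 + 4 + 8 + 491 + 982 + 1964 = 3452

No, 3928 is not perfect (3452 ≠ 3928)


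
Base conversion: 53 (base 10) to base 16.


53 (base 10) = 53 (decimal)
53 (decimal) = 35 (base 16)


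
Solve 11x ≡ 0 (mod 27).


GCD(11, 27) = 1, unique solution
a^(-1) mod 27 = 5
x = 5 * 0 mod 27 = 0

x ≡ 0 (mod 27)


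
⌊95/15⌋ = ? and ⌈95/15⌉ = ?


95/15 = 6.3333
floor = 6
ceil = 7

floor = 6, ceil = 7


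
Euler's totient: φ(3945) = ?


3945 = 3 × 5 × 263
Prime factors: 3, 5, 263
φ(3945) = 3945 × (1-1/3) × (1-1/5) × (1-1/263)
= 3945 × 2/3 × 4/5 × 262/263 = 2096

φ(3945) = 2096


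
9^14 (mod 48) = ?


9^1 mod 48 = 9
9^2 mod 48 = 33
9^3 mod 48 = 9
9^4 mod 48 = 33
9^5 mod 48 = 9
9^6 mod 48 = 33
9^7 mod 48 = 9
9^8 mod 48 = 33
9^9 mod 48 = 9
9^10 mod 48 = 33
9^11 mod 48 = 9
9^12 mod 48 = 33
9^13 mod 48 = 9
9^14 mod 48 = 33


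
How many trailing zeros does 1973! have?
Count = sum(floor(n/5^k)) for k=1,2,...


floor(1973/5) = 394
floor(1973/25) = 78
floor(1973/125) = 15
floor(1973/625) = 3
Total = 490

490 trailing zeros


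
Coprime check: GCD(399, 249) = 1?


Euclidean algorithm:
399 = 1 * 249 + 150
249 = 1 * 150 + 99
150 = 1 * 99 + 51
99 = 1 * 51 + 48
51 = 1 * 48 + 3
48 = 16 * 3 + 0
GCD(399, 249) = 3

No, not coprime (GCD = 3)


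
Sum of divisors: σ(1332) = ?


Divisors of 1332: 1, 2, 3, 4, 6, 9, 12, 18, 36, 37, 74, 111, 148, 222, 333, 444, 666, 1332
Sum = 1 + 2 + 3 + 4 + 6 + 9 + 12 + 18 + 36 + 37 + 74 + 111 + 148 + 222 + 333 + 444 + 666 + 1332 = 3458

σ(1332) = 3458


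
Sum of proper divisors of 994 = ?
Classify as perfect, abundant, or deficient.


Proper divisors: 1, 2, 7, 14, 71, 142, 497
Sum = 1 + 2 + 7 + 14 + 71 + 142 + 497 = 734
734 < 994 → deficient

s(994) = 734 (deficient)


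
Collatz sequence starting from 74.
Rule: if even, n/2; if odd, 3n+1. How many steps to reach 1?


74 → 37 → 112 → 56 → 28 → 14 → 7 → 22 → 11 → 34 → 17 → 52 → 26 → 13 → 40 → 20 → 10 → 5 → 16 → 8 → 4 → 2 → 1
Total steps = 22

22 steps


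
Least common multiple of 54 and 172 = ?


GCD(54, 172) = 2
LCM = 54*172/2 = 9288/2 = 4644

LCM = 4644


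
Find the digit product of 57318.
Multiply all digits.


5 × 7 × 3 × 1 × 8 = 840


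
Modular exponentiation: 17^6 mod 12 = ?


17^1 mod 12 = 5
17^2 mod 12 = 1
17^3 mod 12 = 5
17^4 mod 12 = 1
17^5 mod 12 = 5
17^6 mod 12 = 1


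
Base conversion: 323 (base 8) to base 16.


323 (base 8) = 211 (decimal)
211 (decimal) = D3 (base 16)


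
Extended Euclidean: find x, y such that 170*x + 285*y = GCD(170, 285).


Tabular extended Euclidean (each row: r = 170*s + 285*t):
r=170, s=1, t=0
r=285, s=0, t=1
q=0: r=170, s=1, t=0   [170*(1) + 285*(0) = 170]
q=1: r=115, s=-1, t=1   [170*(-1) + 285*(1) = 115]
q=1: r=55, s=2, t=-1   [170*(2) + 285*(-1) = 55]
q=2: r=5, s=-5, t=3   [170*(-5) + 285*(3) = 5]
q=11: r=0, s=57, t=-34   [170*(57) + 285*(-34) = 0]
GCD = 5; from the row with r=5: x=-5, y=3
Check: 170*(-5) + 285*(3) = -850 + 855 = 5

GCD = 5, x = -5, y = 3


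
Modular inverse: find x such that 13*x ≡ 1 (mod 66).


Use the extended Euclidean algorithm on (66, 13); each row r = 66*s + 13*t:
r=66, s=1, t=0
r=13, s=0, t=1
q=5: r=1, s=1, t=-5   [66*(1) + 13*(-5) = 1]
q=13: r=0, s=-13, t=66   [66*(-13) + 13*(66) = 0]
GCD = 1 with t = -5, so 13*(-5) ≡ 1 (mod 66)
Inverse = -5 mod 66 = 61
Check: 13 * 61 = 793 ≡ 1 (mod 66)

13^(-1) ≡ 61 (mod 66)


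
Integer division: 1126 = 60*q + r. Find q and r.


1126 = 60 * 18 + 46
Check: 1080 + 46 = 1126

q = 18, r = 46


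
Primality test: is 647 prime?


Check divisors up to sqrt(647) = 25.4362
No divisors found.
647 is prime.

Yes, 647 is prime


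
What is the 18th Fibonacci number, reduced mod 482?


F(k) mod 482 for k=1..18:
1, 1, 2, 3, 5, 8, 13, 21, 34, 55, 89, 144, 233, 377, 128, 23, 151, 174
F(18) mod 482 = 174


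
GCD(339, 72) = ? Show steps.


339 = 4 * 72 + 51
72 = 1 * 51 + 21
51 = 2 * 21 + 9
21 = 2 * 9 + 3
9 = 3 * 3 + 0
GCD = 3


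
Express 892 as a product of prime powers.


892 / 2 = 446
446 / 2 = 223
223 / 223 = 1
892 = 2^2 × 223


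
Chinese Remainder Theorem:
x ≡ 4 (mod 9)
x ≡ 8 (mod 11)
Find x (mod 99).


M = 9*11 = 99
M1 = M/9 = 11, M2 = M/11 = 9
M1^(-1) mod 9 = 5, M2^(-1) mod 11 = 5
x = 4*11*5 + 8*9*5 = 580
580 mod 99 = 85
Check: 85 mod 9 = 4 ✓, 85 mod 11 = 8 ✓

x ≡ 85 (mod 99)


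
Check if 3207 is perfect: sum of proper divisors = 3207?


Proper divisors of 3207: 1, 3, 1069
Sum = 1 + 3 + 1069 = 1073

No, 3207 is not perfect (1073 ≠ 3207)


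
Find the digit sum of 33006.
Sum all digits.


3 + 3 + 0 + 0 + 6 = 12


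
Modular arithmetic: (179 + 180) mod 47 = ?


179 + 180 = 359
359 mod 47 = 30


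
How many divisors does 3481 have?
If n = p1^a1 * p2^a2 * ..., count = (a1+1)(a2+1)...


3481 = 59^2
d(3481) = (2+1) = 3

3 divisors


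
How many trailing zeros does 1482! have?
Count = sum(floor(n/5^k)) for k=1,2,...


floor(1482/5) = 296
floor(1482/25) = 59
floor(1482/125) = 11
floor(1482/625) = 2
Total = 368

368 trailing zeros


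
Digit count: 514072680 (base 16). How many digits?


514072680 in base 16 = 1EA42068
Number of digits = 8

8 digits (base 16)


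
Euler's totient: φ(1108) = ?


1108 = 2^2 × 277
Prime factors: 2, 277
φ(1108) = 1108 × (1-1/2) × (1-1/277)
= 1108 × 1/2 × 276/277 = 552

φ(1108) = 552


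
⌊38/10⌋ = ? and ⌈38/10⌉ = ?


38/10 = 3.8000
floor = 3
ceil = 4

floor = 3, ceil = 4


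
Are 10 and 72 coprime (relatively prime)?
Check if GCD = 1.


Euclidean algorithm:
72 = 7 * 10 + 2
10 = 5 * 2 + 0
GCD(10, 72) = 2

No, not coprime (GCD = 2)


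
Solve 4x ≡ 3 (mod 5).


GCD(4, 5) = 1, unique solution
a^(-1) mod 5 = 4
x = 4 * 3 mod 5 = 2

x ≡ 2 (mod 5)


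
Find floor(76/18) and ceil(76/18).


76/18 = 4.2222
floor = 4
ceil = 5

floor = 4, ceil = 5


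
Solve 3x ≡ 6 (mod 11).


GCD(3, 11) = 1, unique solution
a^(-1) mod 11 = 4
x = 4 * 6 mod 11 = 2

x ≡ 2 (mod 11)


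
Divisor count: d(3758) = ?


3758 = 2^1 × 1879^1
d(3758) = (1+1) × (1+1) = 4

4 divisors


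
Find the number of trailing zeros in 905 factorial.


floor(905/5) = 181
floor(905/25) = 36
floor(905/125) = 7
floor(905/625) = 1
Total = 225

225 trailing zeros


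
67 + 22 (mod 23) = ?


67 + 22 = 89
89 mod 23 = 20


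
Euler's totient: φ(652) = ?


652 = 2^2 × 163
Prime factors: 2, 163
φ(652) = 652 × (1-1/2) × (1-1/163)
= 652 × 1/2 × 162/163 = 324

φ(652) = 324


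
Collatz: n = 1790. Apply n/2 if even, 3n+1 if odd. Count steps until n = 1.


1790 → 895 → 2686 → 1343 → 4030 → 2015 → 6046 → 3023 → 9070 → 4535 → 13606 → 6803 → 20410 → 10205 → 30616 → 15308 → 7654 → 3827 → 11482 → 5741 → 17224 → 8612 → 4306 → 2153 → 6460 → 3230 → 1615 → 4846 → 2423 → 7270 → 3635 → 10906 → 5453 → 16360 → 8180 → 4090 → 2045 → 6136 → 3068 → 1534 → 767 → 2302 → 1151 → 3454 → 1727 → 5182 → 2591 → 7774 → 3887 → 11662 → 5831 → 17494 → 8747 → 26242 → 13121 → 39364 → 19682 → 9841 → 29524 → 14762 → 7381 → 22144 → 11072 → 5536 → 2768 → 1384 → 692 → 346 → 173 → 520 → 260 → 130 → 65 → 196 → 98 → 49 → 148 → 74 → 37 → 112 → 56 → 28 → 14 → 7 → 22 → 11 → 34 → 17 → 52 → 26 → 13 → 40 → 20 → 10 → 5 → 16 → 8 → 4 → 2 → 1
Total steps = 99

99 steps


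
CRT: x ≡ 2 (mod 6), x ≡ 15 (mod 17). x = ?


M = 6*17 = 102
M1 = M/6 = 17, M2 = M/17 = 6
M1^(-1) mod 6 = 5, M2^(-1) mod 17 = 3
x = 2*17*5 + 15*6*3 = 440
440 mod 102 = 32
Check: 32 mod 6 = 2 ✓, 32 mod 17 = 15 ✓

x ≡ 32 (mod 102)


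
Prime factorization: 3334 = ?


3334 / 2 = 1667
1667 / 1667 = 1
3334 = 2 × 1667


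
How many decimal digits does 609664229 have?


609664229 has 9 digits in base 10
floor(log10(609664229)) + 1 = floor(8.7851) + 1 = 9

9 digits (base 10)


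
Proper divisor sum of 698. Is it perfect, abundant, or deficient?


Proper divisors: 1, 2, 349
Sum = 1 + 2 + 349 = 352
352 < 698 → deficient

s(698) = 352 (deficient)


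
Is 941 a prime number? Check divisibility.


Check divisors up to sqrt(941) = 30.6757
No divisors found.
941 is prime.

Yes, 941 is prime


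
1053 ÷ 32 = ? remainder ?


1053 = 32 * 32 + 29
Check: 1024 + 29 = 1053

q = 32, r = 29


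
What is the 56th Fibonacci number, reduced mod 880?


F(k) mod 880 for k=1..56:
1, 1, 2, 3, 5, 8, 13, 21, 34, 55, 89, 144, 233, 377, 610, 107, 717, 824, 661, 605, 386, 111, 497, 608, 225, 833, 178, 131, 309, 440, 749, 309, 178, 487, 665, 272, 57, 329, 386, 715, 221, 56, 277, 333, 610, 63, 673, 736, 529, 385, 34, 419, 453, 872, 445, 437
F(56) mod 880 = 437


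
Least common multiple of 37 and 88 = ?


GCD(37, 88) = 1
LCM = 37*88/1 = 3256/1 = 3256

LCM = 3256


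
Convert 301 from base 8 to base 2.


301 (base 8) = 193 (decimal)
193 (decimal) = 11000001 (base 2)


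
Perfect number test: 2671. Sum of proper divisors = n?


Proper divisors of 2671: 1
Sum = 1 = 1

No, 2671 is not perfect (1 ≠ 2671)


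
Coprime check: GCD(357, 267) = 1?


Euclidean algorithm:
357 = 1 * 267 + 90
267 = 2 * 90 + 87
90 = 1 * 87 + 3
87 = 29 * 3 + 0
GCD(357, 267) = 3

No, not coprime (GCD = 3)


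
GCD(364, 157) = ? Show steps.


364 = 2 * 157 + 50
157 = 3 * 50 + 7
50 = 7 * 7 + 1
7 = 7 * 1 + 0
GCD = 1


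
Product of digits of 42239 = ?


4 × 2 × 2 × 3 × 9 = 432


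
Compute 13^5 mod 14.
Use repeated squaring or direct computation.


13^1 mod 14 = 13
13^2 mod 14 = 1
13^3 mod 14 = 13
13^4 mod 14 = 1
13^5 mod 14 = 13


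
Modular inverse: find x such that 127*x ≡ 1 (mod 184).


Use the extended Euclidean algorithm on (184, 127); each row r = 184*s + 127*t:
r=184, s=1, t=0
r=127, s=0, t=1
q=1: r=57, s=1, t=-1   [184*(1) + 127*(-1) = 57]
q=2: r=13, s=-2, t=3   [184*(-2) + 127*(3) = 13]
q=4: r=5, s=9, t=-13   [184*(9) + 127*(-13) = 5]
q=2: r=3, s=-20, t=29   [184*(-20) + 127*(29) = 3]
q=1: r=2, s=29, t=-42   [184*(29) + 127*(-42) = 2]
q=1: r=1, s=-49, t=71   [184*(-49) + 127*(71) = 1]
q=2: r=0, s=127, t=-184   [184*(127) + 127*(-184) = 0]
GCD = 1 with t = 71, so 127*(71) ≡ 1 (mod 184)
Inverse = 71 mod 184 = 71
Check: 127 * 71 = 9017 ≡ 1 (mod 184)

127^(-1) ≡ 71 (mod 184)


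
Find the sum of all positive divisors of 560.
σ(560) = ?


Divisors of 560: 1, 2, 4, 5, 7, 8, 10, 14, 16, 20, 28, 35, 40, 56, 70, 80, 112, 140, 280, 560
Sum = 1 + 2 + 4 + 5 + 7 + 8 + 10 + 14 + 16 + 20 + 28 + 35 + 40 + 56 + 70 + 80 + 112 + 140 + 280 + 560 = 1488

σ(560) = 1488


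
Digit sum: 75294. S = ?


7 + 5 + 2 + 9 + 4 = 27


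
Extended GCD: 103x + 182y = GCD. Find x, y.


Tabular extended Euclidean (each row: r = 103*s + 182*t):
r=103, s=1, t=0
r=182, s=0, t=1
q=0: r=103, s=1, t=0   [103*(1) + 182*(0) = 103]
q=1: r=79, s=-1, t=1   [103*(-1) + 182*(1) = 79]
q=1: r=24, s=2, t=-1   [103*(2) + 182*(-1) = 24]
q=3: r=7, s=-7, t=4   [103*(-7) + 182*(4) = 7]
q=3: r=3, s=23, t=-13   [103*(23) + 182*(-13) = 3]
q=2: r=1, s=-53, t=30   [103*(-53) + 182*(30) = 1]
q=3: r=0, s=182, t=-103   [103*(182) + 182*(-103) = 0]
GCD = 1; from the row with r=1: x=-53, y=30
Check: 103*(-53) + 182*(30) = -5459 + 5460 = 1

GCD = 1, x = -53, y = 30


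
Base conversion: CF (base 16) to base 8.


CF (base 16) = 207 (decimal)
207 (decimal) = 317 (base 8)


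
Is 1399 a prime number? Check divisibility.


Check divisors up to sqrt(1399) = 37.4032
No divisors found.
1399 is prime.

Yes, 1399 is prime


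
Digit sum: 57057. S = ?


5 + 7 + 0 + 5 + 7 = 24


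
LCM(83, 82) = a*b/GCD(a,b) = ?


GCD(83, 82) = 1
LCM = 83*82/1 = 6806/1 = 6806

LCM = 6806


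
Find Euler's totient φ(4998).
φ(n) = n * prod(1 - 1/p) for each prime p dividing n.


4998 = 2 × 3 × 7^2 × 17
Prime factors: 2, 3, 7, 17
φ(4998) = 4998 × (1-1/2) × (1-1/3) × (1-1/7) × (1-1/17)
= 4998 × 1/2 × 2/3 × 6/7 × 16/17 = 1344

φ(4998) = 1344


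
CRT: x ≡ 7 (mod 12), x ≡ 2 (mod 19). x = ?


M = 12*19 = 228
M1 = M/12 = 19, M2 = M/19 = 12
M1^(-1) mod 12 = 7, M2^(-1) mod 19 = 8
x = 7*19*7 + 2*12*8 = 1123
1123 mod 228 = 211
Check: 211 mod 12 = 7 ✓, 211 mod 19 = 2 ✓

x ≡ 211 (mod 228)


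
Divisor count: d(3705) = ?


3705 = 3^1 × 5^1 × 13^1 × 19^1
d(3705) = (1+1) × (1+1) × (1+1) × (1+1) = 16

16 divisors


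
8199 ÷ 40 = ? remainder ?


8199 = 40 * 204 + 39
Check: 8160 + 39 = 8199

q = 204, r = 39


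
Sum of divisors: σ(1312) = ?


Divisors of 1312: 1, 2, 4, 8, 16, 32, 41, 82, 164, 328, 656, 1312
Sum = 1 + 2 + 4 + 8 + 16 + 32 + 41 + 82 + 164 + 328 + 656 + 1312 = 2646

σ(1312) = 2646


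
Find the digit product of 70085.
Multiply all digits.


7 × 0 × 0 × 8 × 5 = 0


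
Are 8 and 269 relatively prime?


Euclidean algorithm:
269 = 33 * 8 + 5
8 = 1 * 5 + 3
5 = 1 * 3 + 2
3 = 1 * 2 + 1
2 = 2 * 1 + 0
GCD(8, 269) = 1

Yes, coprime (GCD = 1)


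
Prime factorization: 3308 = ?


3308 / 2 = 1654
1654 / 2 = 827
827 / 827 = 1
3308 = 2^2 × 827


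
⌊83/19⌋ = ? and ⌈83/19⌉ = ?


83/19 = 4.3684
floor = 4
ceil = 5

floor = 4, ceil = 5


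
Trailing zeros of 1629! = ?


floor(1629/5) = 325
floor(1629/25) = 65
floor(1629/125) = 13
floor(1629/625) = 2
Total = 405

405 trailing zeros


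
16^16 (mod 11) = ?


16^1 mod 11 = 5
16^2 mod 11 = 3
16^3 mod 11 = 4
16^4 mod 11 = 9
16^5 mod 11 = 1
16^6 mod 11 = 5
16^7 mod 11 = 3
16^8 mod 11 = 4
16^9 mod 11 = 9
16^10 mod 11 = 1
16^11 mod 11 = 5
16^12 mod 11 = 3
16^13 mod 11 = 4
16^14 mod 11 = 9
16^15 mod 11 = 1
16^16 mod 11 = 5


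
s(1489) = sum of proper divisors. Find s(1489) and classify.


Proper divisors: 1
Sum = 1 = 1
1 < 1489 → deficient

s(1489) = 1 (deficient)


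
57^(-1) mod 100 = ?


Use the extended Euclidean algorithm on (100, 57); each row r = 100*s + 57*t:
r=100, s=1, t=0
r=57, s=0, t=1
q=1: r=43, s=1, t=-1   [100*(1) + 57*(-1) = 43]
q=1: r=14, s=-1, t=2   [100*(-1) + 57*(2) = 14]
q=3: r=1, s=4, t=-7   [100*(4) + 57*(-7) = 1]
q=14: r=0, s=-57, t=100   [100*(-57) + 57*(100) = 0]
GCD = 1 with t = -7, so 57*(-7) ≡ 1 (mod 100)
Inverse = -7 mod 100 = 93
Check: 57 * 93 = 5301 ≡ 1 (mod 100)

57^(-1) ≡ 93 (mod 100)


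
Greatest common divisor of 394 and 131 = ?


394 = 3 * 131 + 1
131 = 131 * 1 + 0
GCD = 1


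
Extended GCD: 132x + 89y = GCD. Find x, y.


Tabular extended Euclidean (each row: r = 132*s + 89*t):
r=132, s=1, t=0
r=89, s=0, t=1
q=1: r=43, s=1, t=-1   [132*(1) + 89*(-1) = 43]
q=2: r=3, s=-2, t=3   [132*(-2) + 89*(3) = 3]
q=14: r=1, s=29, t=-43   [132*(29) + 89*(-43) = 1]
q=3: r=0, s=-89, t=132   [132*(-89) + 89*(132) = 0]
GCD = 1; from the row with r=1: x=29, y=-43
Check: 132*(29) + 89*(-43) = 3828 - 3827 = 1

GCD = 1, x = 29, y = -43


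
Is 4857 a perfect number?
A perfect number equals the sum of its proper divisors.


Proper divisors of 4857: 1, 3, 1619
Sum = 1 + 3 + 1619 = 1623

No, 4857 is not perfect (1623 ≠ 4857)


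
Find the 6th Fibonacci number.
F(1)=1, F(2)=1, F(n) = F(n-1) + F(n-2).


Sequence: 1, 1, 2, 3, 5, 8
F(6) = 8


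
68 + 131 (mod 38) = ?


68 + 131 = 199
199 mod 38 = 9


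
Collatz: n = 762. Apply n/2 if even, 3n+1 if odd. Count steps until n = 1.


762 → 381 → 1144 → 572 → 286 → 143 → 430 → 215 → 646 → 323 → 970 → 485 → 1456 → 728 → 364 → 182 → 91 → 274 → 137 → 412 → 206 → 103 → 310 → 155 → 466 → 233 → 700 → 350 → 175 → 526 → 263 → 790 → 395 → 1186 → 593 → 1780 → 890 → 445 → 1336 → 668 → 334 → 167 → 502 → 251 → 754 → 377 → 1132 → 566 → 283 → 850 → 425 → 1276 → 638 → 319 → 958 → 479 → 1438 → 719 → 2158 → 1079 → 3238 → 1619 → 4858 → 2429 → 7288 → 3644 → 1822 → 911 → 2734 → 1367 → 4102 → 2051 → 6154 → 3077 → 9232 → 4616 → 2308 → 1154 → 577 → 1732 → 866 → 433 → 1300 → 650 → 325 → 976 → 488 → 244 → 122 → 61 → 184 → 92 → 46 → 23 → 70 → 35 → 106 → 53 → 160 → 80 → 40 → 20 → 10 → 5 → 16 → 8 → 4 → 2 → 1
Total steps = 108

108 steps


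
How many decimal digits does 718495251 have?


718495251 has 9 digits in base 10
floor(log10(718495251)) + 1 = floor(8.8564) + 1 = 9

9 digits (base 10)


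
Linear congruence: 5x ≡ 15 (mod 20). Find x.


GCD(5, 20) = 5 divides 15
Divide: 1x ≡ 3 (mod 4)
x ≡ 3 (mod 4)


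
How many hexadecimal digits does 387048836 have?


387048836 in base 16 = 1711E584
Number of digits = 8

8 digits (base 16)


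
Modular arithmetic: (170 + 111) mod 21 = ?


170 + 111 = 281
281 mod 21 = 8


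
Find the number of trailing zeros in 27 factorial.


floor(27/5) = 5
floor(27/25) = 1
Total = 6

6 trailing zeros


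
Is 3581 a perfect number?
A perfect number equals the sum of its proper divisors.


Proper divisors of 3581: 1
Sum = 1 = 1

No, 3581 is not perfect (1 ≠ 3581)


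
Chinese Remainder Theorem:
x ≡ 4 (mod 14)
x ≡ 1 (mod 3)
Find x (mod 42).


M = 14*3 = 42
M1 = M/14 = 3, M2 = M/3 = 14
M1^(-1) mod 14 = 5, M2^(-1) mod 3 = 2
x = 4*3*5 + 1*14*2 = 88
88 mod 42 = 4
Check: 4 mod 14 = 4 ✓, 4 mod 3 = 1 ✓

x ≡ 4 (mod 42)


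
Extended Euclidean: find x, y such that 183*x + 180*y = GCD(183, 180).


Tabular extended Euclidean (each row: r = 183*s + 180*t):
r=183, s=1, t=0
r=180, s=0, t=1
q=1: r=3, s=1, t=-1   [183*(1) + 180*(-1) = 3]
q=60: r=0, s=-60, t=61   [183*(-60) + 180*(61) = 0]
GCD = 3; from the row with r=3: x=1, y=-1
Check: 183*(1) + 180*(-1) = 183 - 180 = 3

GCD = 3, x = 1, y = -1


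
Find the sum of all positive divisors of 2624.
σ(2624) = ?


Divisors of 2624: 1, 2, 4, 8, 16, 32, 41, 64, 82, 164, 328, 656, 1312, 2624
Sum = 1 + 2 + 4 + 8 + 16 + 32 + 41 + 64 + 82 + 164 + 328 + 656 + 1312 + 2624 = 5334

σ(2624) = 5334


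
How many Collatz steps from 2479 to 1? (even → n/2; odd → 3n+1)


2479 → 7438 → 3719 → 11158 → 5579 → 16738 → 8369 → 25108 → 12554 → 6277 → 18832 → 9416 → 4708 → 2354 → 1177 → 3532 → 1766 → 883 → 2650 → 1325 → 3976 → 1988 → 994 → 497 → 1492 → 746 → 373 → 1120 → 560 → 280 → 140 → 70 → 35 → 106 → 53 → 160 → 80 → 40 → 20 → 10 → 5 → 16 → 8 → 4 → 2 → 1
Total steps = 45

45 steps


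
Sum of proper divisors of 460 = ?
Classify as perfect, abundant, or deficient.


Proper divisors: 1, 2, 4, 5, 10, 20, 23, 46, 92, 115, 230
Sum = 1 + 2 + 4 + 5 + 10 + 20 + 23 + 46 + 92 + 115 + 230 = 548
548 > 460 → abundant

s(460) = 548 (abundant)


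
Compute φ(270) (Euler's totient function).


270 = 2 × 3^3 × 5
Prime factors: 2, 3, 5
φ(270) = 270 × (1-1/2) × (1-1/3) × (1-1/5)
= 270 × 1/2 × 2/3 × 4/5 = 72

φ(270) = 72


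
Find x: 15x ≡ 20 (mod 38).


GCD(15, 38) = 1, unique solution
a^(-1) mod 38 = 33
x = 33 * 20 mod 38 = 14

x ≡ 14 (mod 38)


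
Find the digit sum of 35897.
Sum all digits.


3 + 5 + 8 + 9 + 7 = 32


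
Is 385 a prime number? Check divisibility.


385 / 5 = 77 (exact division)
385 is NOT prime.

No, 385 is not prime


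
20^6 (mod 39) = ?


20^1 mod 39 = 20
20^2 mod 39 = 10
20^3 mod 39 = 5
20^4 mod 39 = 22
20^5 mod 39 = 11
20^6 mod 39 = 25


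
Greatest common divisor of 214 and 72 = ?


214 = 2 * 72 + 70
72 = 1 * 70 + 2
70 = 35 * 2 + 0
GCD = 2


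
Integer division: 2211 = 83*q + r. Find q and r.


2211 = 83 * 26 + 53
Check: 2158 + 53 = 2211

q = 26, r = 53


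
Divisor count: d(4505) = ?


4505 = 5^1 × 17^1 × 53^1
d(4505) = (1+1) × (1+1) × (1+1) = 8

8 divisors


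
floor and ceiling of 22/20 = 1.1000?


22/20 = 1.1000
floor = 1
ceil = 2

floor = 1, ceil = 2


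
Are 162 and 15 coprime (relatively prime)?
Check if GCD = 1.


Euclidean algorithm:
162 = 10 * 15 + 12
15 = 1 * 12 + 3
12 = 4 * 3 + 0
GCD(162, 15) = 3

No, not coprime (GCD = 3)


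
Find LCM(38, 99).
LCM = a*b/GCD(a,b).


GCD(38, 99) = 1
LCM = 38*99/1 = 3762/1 = 3762

LCM = 3762


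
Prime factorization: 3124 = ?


3124 / 2 = 1562
1562 / 2 = 781
781 / 11 = 71
71 / 71 = 1
3124 = 2^2 × 11 × 71


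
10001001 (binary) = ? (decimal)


10001001 (base 2) = 137 (decimal)
137 (decimal) = 137 (base 10)


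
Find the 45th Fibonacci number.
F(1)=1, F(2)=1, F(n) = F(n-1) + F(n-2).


Sequence: 1, 1, 2, 3, 5, 8, 13, 21, 34, 55, 89, 144, 233, 377, 610, 987, 1597, 2584, 4181, 6765, 10946, 17711, 28657, 46368, 75025, 121393, 196418, 317811, 514229, 832040, 1346269, 2178309, 3524578, 5702887, 9227465, 14930352, 24157817, 39088169, 63245986, 102334155, 165580141, 267914296, 433494437, 701408733, 1134903170
F(45) = 1134903170


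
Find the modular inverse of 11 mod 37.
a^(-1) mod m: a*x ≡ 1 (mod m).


Use the extended Euclidean algorithm on (37, 11); each row r = 37*s + 11*t:
r=37, s=1, t=0
r=11, s=0, t=1
q=3: r=4, s=1, t=-3   [37*(1) + 11*(-3) = 4]
q=2: r=3, s=-2, t=7   [37*(-2) + 11*(7) = 3]
q=1: r=1, s=3, t=-10   [37*(3) + 11*(-10) = 1]
q=3: r=0, s=-11, t=37   [37*(-11) + 11*(37) = 0]
GCD = 1 with t = -10, so 11*(-10) ≡ 1 (mod 37)
Inverse = -10 mod 37 = 27
Check: 11 * 27 = 297 ≡ 1 (mod 37)

11^(-1) ≡ 27 (mod 37)


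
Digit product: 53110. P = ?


5 × 3 × 1 × 1 × 0 = 0


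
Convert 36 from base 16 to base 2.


36 (base 16) = 54 (decimal)
54 (decimal) = 110110 (base 2)


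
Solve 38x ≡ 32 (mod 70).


GCD(38, 70) = 2 divides 32
Divide: 19x ≡ 16 (mod 35)
x ≡ 34 (mod 35)


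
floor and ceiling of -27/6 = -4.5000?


-27/6 = -4.5000
floor = -5
ceil = -4

floor = -5, ceil = -4


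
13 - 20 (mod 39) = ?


13 - 20 = -7
-7 mod 39 = 32


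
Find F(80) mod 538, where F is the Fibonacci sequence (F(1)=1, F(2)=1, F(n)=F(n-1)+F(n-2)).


F(k) mod 538 for k=1..80:
1, 1, 2, 3, 5, 8, 13, 21, 34, 55, 89, 144, 233, 377, 72, 449, 521, 432, 415, 309, 186, 495, 143, 100, 243, 343, 48, 391, 439, 292, 193, 485, 140, 87, 227, 314, 3, 317, 320, 99, 419, 518, 399, 379, 240, 81, 321, 402, 185, 49, 234, 283, 517, 262, 241, 503, 206, 171, 377, 10, 387, 397, 246, 105, 351, 456, 269, 187, 456, 105, 23, 128, 151, 279, 430, 171, 63, 234, 297, 531
F(80) mod 538 = 531


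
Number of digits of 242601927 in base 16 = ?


242601927 in base 16 = E75CFC7
Number of digits = 7

7 digits (base 16)


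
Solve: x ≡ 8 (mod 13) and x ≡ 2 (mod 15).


M = 13*15 = 195
M1 = M/13 = 15, M2 = M/15 = 13
M1^(-1) mod 13 = 7, M2^(-1) mod 15 = 7
x = 8*15*7 + 2*13*7 = 1022
1022 mod 195 = 47
Check: 47 mod 13 = 8 ✓, 47 mod 15 = 2 ✓

x ≡ 47 (mod 195)


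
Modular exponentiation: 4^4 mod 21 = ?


4^1 mod 21 = 4
4^2 mod 21 = 16
4^3 mod 21 = 1
4^4 mod 21 = 4


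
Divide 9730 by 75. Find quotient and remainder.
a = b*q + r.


9730 = 75 * 129 + 55
Check: 9675 + 55 = 9730

q = 129, r = 55


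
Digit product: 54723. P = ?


5 × 4 × 7 × 2 × 3 = 840


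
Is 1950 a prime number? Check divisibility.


1950 / 2 = 975 (exact division)
1950 is NOT prime.

No, 1950 is not prime


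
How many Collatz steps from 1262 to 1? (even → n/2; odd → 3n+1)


1262 → 631 → 1894 → 947 → 2842 → 1421 → 4264 → 2132 → 1066 → 533 → 1600 → 800 → 400 → 200 → 100 → 50 → 25 → 76 → 38 → 19 → 58 → 29 → 88 → 44 → 22 → 11 → 34 → 17 → 52 → 26 → 13 → 40 → 20 → 10 → 5 → 16 → 8 → 4 → 2 → 1
Total steps = 39

39 steps


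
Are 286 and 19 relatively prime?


Euclidean algorithm:
286 = 15 * 19 + 1
19 = 19 * 1 + 0
GCD(286, 19) = 1

Yes, coprime (GCD = 1)


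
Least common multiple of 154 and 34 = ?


GCD(154, 34) = 2
LCM = 154*34/2 = 5236/2 = 2618

LCM = 2618


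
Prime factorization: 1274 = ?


1274 / 2 = 637
637 / 7 = 91
91 / 7 = 13
13 / 13 = 1
1274 = 2 × 7^2 × 13


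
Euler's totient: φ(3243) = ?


3243 = 3 × 23 × 47
Prime factors: 3, 23, 47
φ(3243) = 3243 × (1-1/3) × (1-1/23) × (1-1/47)
= 3243 × 2/3 × 22/23 × 46/47 = 2024

φ(3243) = 2024


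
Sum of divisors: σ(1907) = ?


Divisors of 1907: 1, 1907
Sum = 1 + 1907 = 1908

σ(1907) = 1908


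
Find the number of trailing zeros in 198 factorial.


floor(198/5) = 39
floor(198/25) = 7
floor(198/125) = 1
Total = 47

47 trailing zeros


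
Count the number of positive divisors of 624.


624 = 2^4 × 3^1 × 13^1
d(624) = (4+1) × (1+1) × (1+1) = 20

20 divisors


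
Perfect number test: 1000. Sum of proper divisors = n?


Proper divisors of 1000: 1, 2, 4, 5, 8, 10, 20, 25, 40, 50, 100, 125, 200, 250, 500
Sum = 1 + 2 + 4 + 5 + 8 + 10 + 20 + 25 + 40 + 50 + 100 + 125 + 200 + 250 + 500 = 1340

No, 1000 is not perfect (1340 ≠ 1000)


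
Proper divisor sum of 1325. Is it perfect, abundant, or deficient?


Proper divisors: 1, 5, 25, 53, 265
Sum = 1 + 5 + 25 + 53 + 265 = 349
349 < 1325 → deficient

s(1325) = 349 (deficient)


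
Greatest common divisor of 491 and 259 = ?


491 = 1 * 259 + 232
259 = 1 * 232 + 27
232 = 8 * 27 + 16
27 = 1 * 16 + 11
16 = 1 * 11 + 5
11 = 2 * 5 + 1
5 = 5 * 1 + 0
GCD = 1


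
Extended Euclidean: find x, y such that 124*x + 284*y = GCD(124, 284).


Tabular extended Euclidean (each row: r = 124*s + 284*t):
r=124, s=1, t=0
r=284, s=0, t=1
q=0: r=124, s=1, t=0   [124*(1) + 284*(0) = 124]
q=2: r=36, s=-2, t=1   [124*(-2) + 284*(1) = 36]
q=3: r=16, s=7, t=-3   [124*(7) + 284*(-3) = 16]
q=2: r=4, s=-16, t=7   [124*(-16) + 284*(7) = 4]
q=4: r=0, s=71, t=-31   [124*(71) + 284*(-31) = 0]
GCD = 4; from the row with r=4: x=-16, y=7
Check: 124*(-16) + 284*(7) = -1984 + 1988 = 4

GCD = 4, x = -16, y = 7


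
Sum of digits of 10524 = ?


1 + 0 + 5 + 2 + 4 = 12


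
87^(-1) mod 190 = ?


Use the extended Euclidean algorithm on (190, 87); each row r = 190*s + 87*t:
r=190, s=1, t=0
r=87, s=0, t=1
q=2: r=16, s=1, t=-2   [190*(1) + 87*(-2) = 16]
q=5: r=7, s=-5, t=11   [190*(-5) + 87*(11) = 7]
q=2: r=2, s=11, t=-24   [190*(11) + 87*(-24) = 2]
q=3: r=1, s=-38, t=83   [190*(-38) + 87*(83) = 1]
q=2: r=0, s=87, t=-190   [190*(87) + 87*(-190) = 0]
GCD = 1 with t = 83, so 87*(83) ≡ 1 (mod 190)
Inverse = 83 mod 190 = 83
Check: 87 * 83 = 7221 ≡ 1 (mod 190)

87^(-1) ≡ 83 (mod 190)


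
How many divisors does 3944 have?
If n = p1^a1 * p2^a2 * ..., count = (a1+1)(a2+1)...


3944 = 2^3 × 17^1 × 29^1
d(3944) = (3+1) × (1+1) × (1+1) = 16

16 divisors


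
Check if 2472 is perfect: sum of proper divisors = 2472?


Proper divisors of 2472: 1, 2, 3, 4, 6, 8, 12, 24, 103, 206, 309, 412, 618, 824, 1236
Sum = 1 + 2 + 3 + 4 + 6 + 8 + 12 + 24 + 103 + 206 + 309 + 412 + 618 + 824 + 1236 = 3768

No, 2472 is not perfect (3768 ≠ 2472)


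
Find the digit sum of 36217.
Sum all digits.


3 + 6 + 2 + 1 + 7 = 19


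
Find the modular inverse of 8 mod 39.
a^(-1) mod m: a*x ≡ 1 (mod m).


Use the extended Euclidean algorithm on (39, 8); each row r = 39*s + 8*t:
r=39, s=1, t=0
r=8, s=0, t=1
q=4: r=7, s=1, t=-4   [39*(1) + 8*(-4) = 7]
q=1: r=1, s=-1, t=5   [39*(-1) + 8*(5) = 1]
q=7: r=0, s=8, t=-39   [39*(8) + 8*(-39) = 0]
GCD = 1 with t = 5, so 8*(5) ≡ 1 (mod 39)
Inverse = 5 mod 39 = 5
Check: 8 * 5 = 40 ≡ 1 (mod 39)

8^(-1) ≡ 5 (mod 39)


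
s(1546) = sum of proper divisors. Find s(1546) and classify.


Proper divisors: 1, 2, 773
Sum = 1 + 2 + 773 = 776
776 < 1546 → deficient

s(1546) = 776 (deficient)


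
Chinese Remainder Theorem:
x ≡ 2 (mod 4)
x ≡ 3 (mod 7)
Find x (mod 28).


M = 4*7 = 28
M1 = M/4 = 7, M2 = M/7 = 4
M1^(-1) mod 4 = 3, M2^(-1) mod 7 = 2
x = 2*7*3 + 3*4*2 = 66
66 mod 28 = 10
Check: 10 mod 4 = 2 ✓, 10 mod 7 = 3 ✓

x ≡ 10 (mod 28)


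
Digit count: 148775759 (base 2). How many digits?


148775759 in base 2 = 1000110111100010001101001111
Number of digits = 28

28 digits (base 2)


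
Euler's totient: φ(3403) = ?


3403 = 41 × 83
Prime factors: 41, 83
φ(3403) = 3403 × (1-1/41) × (1-1/83)
= 3403 × 40/41 × 82/83 = 3280

φ(3403) = 3280


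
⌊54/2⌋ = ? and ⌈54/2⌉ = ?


54/2 = 27.0000
floor = 27
ceil = 27

floor = 27, ceil = 27


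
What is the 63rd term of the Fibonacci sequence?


Sequence: 1, 1, 2, 3, 5, 8, 13, 21, 34, 55, 89, 144, 233, 377, 610, 987, 1597, 2584, 4181, 6765, 10946, 17711, 28657, 46368, 75025, 121393, 196418, 317811, 514229, 832040, 1346269, 2178309, 3524578, 5702887, 9227465, 14930352, 24157817, 39088169, 63245986, 102334155, 165580141, 267914296, 433494437, 701408733, 1134903170, 1836311903, 2971215073, 4807526976, 7778742049, 12586269025, 20365011074, 32951280099, 53316291173, 86267571272, 139583862445, 225851433717, 365435296162, 591286729879, 956722026041, 1548008755920, 2504730781961, 4052739537881, 6557470319842
F(63) = 6557470319842


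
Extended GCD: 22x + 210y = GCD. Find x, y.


Tabular extended Euclidean (each row: r = 22*s + 210*t):
r=22, s=1, t=0
r=210, s=0, t=1
q=0: r=22, s=1, t=0   [22*(1) + 210*(0) = 22]
q=9: r=12, s=-9, t=1   [22*(-9) + 210*(1) = 12]
q=1: r=10, s=10, t=-1   [22*(10) + 210*(-1) = 10]
q=1: r=2, s=-19, t=2   [22*(-19) + 210*(2) = 2]
q=5: r=0, s=105, t=-11   [22*(105) + 210*(-11) = 0]
GCD = 2; from the row with r=2: x=-19, y=2
Check: 22*(-19) + 210*(2) = -418 + 420 = 2

GCD = 2, x = -19, y = 2


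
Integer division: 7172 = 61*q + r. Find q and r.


7172 = 61 * 117 + 35
Check: 7137 + 35 = 7172

q = 117, r = 35


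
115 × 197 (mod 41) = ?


115 × 197 = 22655
22655 mod 41 = 23


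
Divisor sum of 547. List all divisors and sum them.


Divisors of 547: 1, 547
Sum = 1 + 547 = 548

σ(547) = 548


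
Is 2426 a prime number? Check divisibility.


2426 / 2 = 1213 (exact division)
2426 is NOT prime.

No, 2426 is not prime


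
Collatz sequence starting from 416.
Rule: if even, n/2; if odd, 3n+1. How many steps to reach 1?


416 → 208 → 104 → 52 → 26 → 13 → 40 → 20 → 10 → 5 → 16 → 8 → 4 → 2 → 1
Total steps = 14

14 steps


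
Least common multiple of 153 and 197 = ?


GCD(153, 197) = 1
LCM = 153*197/1 = 30141/1 = 30141

LCM = 30141


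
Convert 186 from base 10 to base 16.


186 (base 10) = 186 (decimal)
186 (decimal) = BA (base 16)


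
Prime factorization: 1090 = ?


1090 / 2 = 545
545 / 5 = 109
109 / 109 = 1
1090 = 2 × 5 × 109


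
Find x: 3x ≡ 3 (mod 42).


GCD(3, 42) = 3 divides 3
Divide: 1x ≡ 1 (mod 14)
x ≡ 1 (mod 14)


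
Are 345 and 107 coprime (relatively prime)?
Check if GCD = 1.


Euclidean algorithm:
345 = 3 * 107 + 24
107 = 4 * 24 + 11
24 = 2 * 11 + 2
11 = 5 * 2 + 1
2 = 2 * 1 + 0
GCD(345, 107) = 1

Yes, coprime (GCD = 1)


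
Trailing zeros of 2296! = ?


floor(2296/5) = 459
floor(2296/25) = 91
floor(2296/125) = 18
floor(2296/625) = 3
Total = 571

571 trailing zeros


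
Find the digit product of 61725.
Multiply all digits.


6 × 1 × 7 × 2 × 5 = 420


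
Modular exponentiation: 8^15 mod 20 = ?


8^1 mod 20 = 8
8^2 mod 20 = 4
8^3 mod 20 = 12
8^4 mod 20 = 16
8^5 mod 20 = 8
8^6 mod 20 = 4
8^7 mod 20 = 12
8^8 mod 20 = 16
8^9 mod 20 = 8
8^10 mod 20 = 4
8^11 mod 20 = 12
8^12 mod 20 = 16
8^13 mod 20 = 8
8^14 mod 20 = 4
8^15 mod 20 = 12


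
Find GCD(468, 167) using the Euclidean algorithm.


468 = 2 * 167 + 134
167 = 1 * 134 + 33
134 = 4 * 33 + 2
33 = 16 * 2 + 1
2 = 2 * 1 + 0
GCD = 1


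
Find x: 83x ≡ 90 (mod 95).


GCD(83, 95) = 1, unique solution
a^(-1) mod 95 = 87
x = 87 * 90 mod 95 = 40

x ≡ 40 (mod 95)


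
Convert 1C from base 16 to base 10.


1C (base 16) = 28 (decimal)
28 (decimal) = 28 (base 10)


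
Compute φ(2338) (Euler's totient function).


2338 = 2 × 7 × 167
Prime factors: 2, 7, 167
φ(2338) = 2338 × (1-1/2) × (1-1/7) × (1-1/167)
= 2338 × 1/2 × 6/7 × 166/167 = 996

φ(2338) = 996


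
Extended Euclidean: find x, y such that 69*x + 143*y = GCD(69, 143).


Tabular extended Euclidean (each row: r = 69*s + 143*t):
r=69, s=1, t=0
r=143, s=0, t=1
q=0: r=69, s=1, t=0   [69*(1) + 143*(0) = 69]
q=2: r=5, s=-2, t=1   [69*(-2) + 143*(1) = 5]
q=13: r=4, s=27, t=-13   [69*(27) + 143*(-13) = 4]
q=1: r=1, s=-29, t=14   [69*(-29) + 143*(14) = 1]
q=4: r=0, s=143, t=-69   [69*(143) + 143*(-69) = 0]
GCD = 1; from the row with r=1: x=-29, y=14
Check: 69*(-29) + 143*(14) = -2001 + 2002 = 1

GCD = 1, x = -29, y = 14


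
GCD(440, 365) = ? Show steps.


440 = 1 * 365 + 75
365 = 4 * 75 + 65
75 = 1 * 65 + 10
65 = 6 * 10 + 5
10 = 2 * 5 + 0
GCD = 5


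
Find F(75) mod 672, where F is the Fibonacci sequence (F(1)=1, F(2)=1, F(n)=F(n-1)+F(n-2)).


F(k) mod 672 for k=1..75:
1, 1, 2, 3, 5, 8, 13, 21, 34, 55, 89, 144, 233, 377, 610, 315, 253, 568, 149, 45, 194, 239, 433, 0, 433, 433, 194, 627, 149, 104, 253, 357, 610, 295, 233, 528, 89, 617, 34, 651, 13, 664, 5, 669, 2, 671, 1, 0, 1, 1, 2, 3, 5, 8, 13, 21, 34, 55, 89, 144, 233, 377, 610, 315, 253, 568, 149, 45, 194, 239, 433, 0, 433, 433, 194
F(75) mod 672 = 194


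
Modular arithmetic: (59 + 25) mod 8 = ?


59 + 25 = 84
84 mod 8 = 4


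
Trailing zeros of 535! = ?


floor(535/5) = 107
floor(535/25) = 21
floor(535/125) = 4
Total = 132

132 trailing zeros


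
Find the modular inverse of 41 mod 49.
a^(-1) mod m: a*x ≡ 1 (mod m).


Use the extended Euclidean algorithm on (49, 41); each row r = 49*s + 41*t:
r=49, s=1, t=0
r=41, s=0, t=1
q=1: r=8, s=1, t=-1   [49*(1) + 41*(-1) = 8]
q=5: r=1, s=-5, t=6   [49*(-5) + 41*(6) = 1]
q=8: r=0, s=41, t=-49   [49*(41) + 41*(-49) = 0]
GCD = 1 with t = 6, so 41*(6) ≡ 1 (mod 49)
Inverse = 6 mod 49 = 6
Check: 41 * 6 = 246 ≡ 1 (mod 49)

41^(-1) ≡ 6 (mod 49)
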